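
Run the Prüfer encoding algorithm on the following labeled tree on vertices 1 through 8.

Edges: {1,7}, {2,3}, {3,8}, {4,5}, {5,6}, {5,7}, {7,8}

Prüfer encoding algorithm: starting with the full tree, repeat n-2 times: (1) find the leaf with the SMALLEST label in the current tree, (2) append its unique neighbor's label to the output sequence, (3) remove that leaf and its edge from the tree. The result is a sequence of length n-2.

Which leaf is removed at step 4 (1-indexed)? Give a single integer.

Answer: 4

Derivation:
Step 1: current leaves = {1,2,4,6}. Remove leaf 1 (neighbor: 7).
Step 2: current leaves = {2,4,6}. Remove leaf 2 (neighbor: 3).
Step 3: current leaves = {3,4,6}. Remove leaf 3 (neighbor: 8).
Step 4: current leaves = {4,6,8}. Remove leaf 4 (neighbor: 5).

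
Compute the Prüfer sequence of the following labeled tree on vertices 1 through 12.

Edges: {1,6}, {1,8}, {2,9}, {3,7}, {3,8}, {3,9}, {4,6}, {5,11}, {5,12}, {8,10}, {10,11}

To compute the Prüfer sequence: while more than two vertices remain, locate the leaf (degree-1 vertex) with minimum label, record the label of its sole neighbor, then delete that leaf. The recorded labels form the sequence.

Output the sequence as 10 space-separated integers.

Answer: 9 6 1 8 3 3 8 10 11 5

Derivation:
Step 1: leaves = {2,4,7,12}. Remove smallest leaf 2, emit neighbor 9.
Step 2: leaves = {4,7,9,12}. Remove smallest leaf 4, emit neighbor 6.
Step 3: leaves = {6,7,9,12}. Remove smallest leaf 6, emit neighbor 1.
Step 4: leaves = {1,7,9,12}. Remove smallest leaf 1, emit neighbor 8.
Step 5: leaves = {7,9,12}. Remove smallest leaf 7, emit neighbor 3.
Step 6: leaves = {9,12}. Remove smallest leaf 9, emit neighbor 3.
Step 7: leaves = {3,12}. Remove smallest leaf 3, emit neighbor 8.
Step 8: leaves = {8,12}. Remove smallest leaf 8, emit neighbor 10.
Step 9: leaves = {10,12}. Remove smallest leaf 10, emit neighbor 11.
Step 10: leaves = {11,12}. Remove smallest leaf 11, emit neighbor 5.
Done: 2 vertices remain (5, 12). Sequence = [9 6 1 8 3 3 8 10 11 5]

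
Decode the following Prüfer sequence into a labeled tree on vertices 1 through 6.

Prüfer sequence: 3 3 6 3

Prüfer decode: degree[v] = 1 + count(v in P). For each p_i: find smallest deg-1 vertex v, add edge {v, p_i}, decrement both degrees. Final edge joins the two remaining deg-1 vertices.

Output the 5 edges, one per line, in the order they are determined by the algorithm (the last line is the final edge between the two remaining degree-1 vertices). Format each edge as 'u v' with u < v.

Initial degrees: {1:1, 2:1, 3:4, 4:1, 5:1, 6:2}
Step 1: smallest deg-1 vertex = 1, p_1 = 3. Add edge {1,3}. Now deg[1]=0, deg[3]=3.
Step 2: smallest deg-1 vertex = 2, p_2 = 3. Add edge {2,3}. Now deg[2]=0, deg[3]=2.
Step 3: smallest deg-1 vertex = 4, p_3 = 6. Add edge {4,6}. Now deg[4]=0, deg[6]=1.
Step 4: smallest deg-1 vertex = 5, p_4 = 3. Add edge {3,5}. Now deg[5]=0, deg[3]=1.
Final: two remaining deg-1 vertices are 3, 6. Add edge {3,6}.

Answer: 1 3
2 3
4 6
3 5
3 6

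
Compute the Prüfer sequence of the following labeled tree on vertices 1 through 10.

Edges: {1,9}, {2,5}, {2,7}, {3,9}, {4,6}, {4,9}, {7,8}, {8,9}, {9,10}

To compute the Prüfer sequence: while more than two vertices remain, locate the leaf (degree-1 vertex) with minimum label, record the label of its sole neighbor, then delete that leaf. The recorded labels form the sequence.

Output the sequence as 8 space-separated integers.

Answer: 9 9 2 7 4 9 8 9

Derivation:
Step 1: leaves = {1,3,5,6,10}. Remove smallest leaf 1, emit neighbor 9.
Step 2: leaves = {3,5,6,10}. Remove smallest leaf 3, emit neighbor 9.
Step 3: leaves = {5,6,10}. Remove smallest leaf 5, emit neighbor 2.
Step 4: leaves = {2,6,10}. Remove smallest leaf 2, emit neighbor 7.
Step 5: leaves = {6,7,10}. Remove smallest leaf 6, emit neighbor 4.
Step 6: leaves = {4,7,10}. Remove smallest leaf 4, emit neighbor 9.
Step 7: leaves = {7,10}. Remove smallest leaf 7, emit neighbor 8.
Step 8: leaves = {8,10}. Remove smallest leaf 8, emit neighbor 9.
Done: 2 vertices remain (9, 10). Sequence = [9 9 2 7 4 9 8 9]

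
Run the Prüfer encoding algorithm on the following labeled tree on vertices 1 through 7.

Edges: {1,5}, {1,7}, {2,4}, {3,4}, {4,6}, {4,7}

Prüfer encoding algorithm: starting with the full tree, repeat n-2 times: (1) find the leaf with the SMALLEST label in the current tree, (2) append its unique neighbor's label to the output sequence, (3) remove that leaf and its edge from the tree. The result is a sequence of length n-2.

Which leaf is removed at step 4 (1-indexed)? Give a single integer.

Answer: 1

Derivation:
Step 1: current leaves = {2,3,5,6}. Remove leaf 2 (neighbor: 4).
Step 2: current leaves = {3,5,6}. Remove leaf 3 (neighbor: 4).
Step 3: current leaves = {5,6}. Remove leaf 5 (neighbor: 1).
Step 4: current leaves = {1,6}. Remove leaf 1 (neighbor: 7).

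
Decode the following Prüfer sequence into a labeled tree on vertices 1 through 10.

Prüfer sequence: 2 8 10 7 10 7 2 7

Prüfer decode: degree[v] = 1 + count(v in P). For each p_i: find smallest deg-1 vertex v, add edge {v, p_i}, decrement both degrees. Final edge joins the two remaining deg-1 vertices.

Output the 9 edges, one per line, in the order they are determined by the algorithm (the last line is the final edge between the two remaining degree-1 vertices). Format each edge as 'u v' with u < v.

Initial degrees: {1:1, 2:3, 3:1, 4:1, 5:1, 6:1, 7:4, 8:2, 9:1, 10:3}
Step 1: smallest deg-1 vertex = 1, p_1 = 2. Add edge {1,2}. Now deg[1]=0, deg[2]=2.
Step 2: smallest deg-1 vertex = 3, p_2 = 8. Add edge {3,8}. Now deg[3]=0, deg[8]=1.
Step 3: smallest deg-1 vertex = 4, p_3 = 10. Add edge {4,10}. Now deg[4]=0, deg[10]=2.
Step 4: smallest deg-1 vertex = 5, p_4 = 7. Add edge {5,7}. Now deg[5]=0, deg[7]=3.
Step 5: smallest deg-1 vertex = 6, p_5 = 10. Add edge {6,10}. Now deg[6]=0, deg[10]=1.
Step 6: smallest deg-1 vertex = 8, p_6 = 7. Add edge {7,8}. Now deg[8]=0, deg[7]=2.
Step 7: smallest deg-1 vertex = 9, p_7 = 2. Add edge {2,9}. Now deg[9]=0, deg[2]=1.
Step 8: smallest deg-1 vertex = 2, p_8 = 7. Add edge {2,7}. Now deg[2]=0, deg[7]=1.
Final: two remaining deg-1 vertices are 7, 10. Add edge {7,10}.

Answer: 1 2
3 8
4 10
5 7
6 10
7 8
2 9
2 7
7 10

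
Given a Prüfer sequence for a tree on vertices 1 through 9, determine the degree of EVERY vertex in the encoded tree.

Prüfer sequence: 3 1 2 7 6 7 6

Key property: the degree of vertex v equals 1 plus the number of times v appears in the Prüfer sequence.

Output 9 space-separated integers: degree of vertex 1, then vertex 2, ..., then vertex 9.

Answer: 2 2 2 1 1 3 3 1 1

Derivation:
p_1 = 3: count[3] becomes 1
p_2 = 1: count[1] becomes 1
p_3 = 2: count[2] becomes 1
p_4 = 7: count[7] becomes 1
p_5 = 6: count[6] becomes 1
p_6 = 7: count[7] becomes 2
p_7 = 6: count[6] becomes 2
Degrees (1 + count): deg[1]=1+1=2, deg[2]=1+1=2, deg[3]=1+1=2, deg[4]=1+0=1, deg[5]=1+0=1, deg[6]=1+2=3, deg[7]=1+2=3, deg[8]=1+0=1, deg[9]=1+0=1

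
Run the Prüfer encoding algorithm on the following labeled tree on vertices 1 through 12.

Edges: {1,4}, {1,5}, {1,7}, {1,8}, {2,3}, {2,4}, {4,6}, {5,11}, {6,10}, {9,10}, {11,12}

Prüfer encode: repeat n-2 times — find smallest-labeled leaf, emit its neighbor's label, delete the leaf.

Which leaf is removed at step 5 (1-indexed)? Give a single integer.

Answer: 9

Derivation:
Step 1: current leaves = {3,7,8,9,12}. Remove leaf 3 (neighbor: 2).
Step 2: current leaves = {2,7,8,9,12}. Remove leaf 2 (neighbor: 4).
Step 3: current leaves = {7,8,9,12}. Remove leaf 7 (neighbor: 1).
Step 4: current leaves = {8,9,12}. Remove leaf 8 (neighbor: 1).
Step 5: current leaves = {9,12}. Remove leaf 9 (neighbor: 10).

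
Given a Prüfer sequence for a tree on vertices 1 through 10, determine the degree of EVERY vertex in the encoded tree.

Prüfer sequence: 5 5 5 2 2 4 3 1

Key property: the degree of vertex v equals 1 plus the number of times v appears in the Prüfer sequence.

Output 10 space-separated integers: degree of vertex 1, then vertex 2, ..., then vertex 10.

Answer: 2 3 2 2 4 1 1 1 1 1

Derivation:
p_1 = 5: count[5] becomes 1
p_2 = 5: count[5] becomes 2
p_3 = 5: count[5] becomes 3
p_4 = 2: count[2] becomes 1
p_5 = 2: count[2] becomes 2
p_6 = 4: count[4] becomes 1
p_7 = 3: count[3] becomes 1
p_8 = 1: count[1] becomes 1
Degrees (1 + count): deg[1]=1+1=2, deg[2]=1+2=3, deg[3]=1+1=2, deg[4]=1+1=2, deg[5]=1+3=4, deg[6]=1+0=1, deg[7]=1+0=1, deg[8]=1+0=1, deg[9]=1+0=1, deg[10]=1+0=1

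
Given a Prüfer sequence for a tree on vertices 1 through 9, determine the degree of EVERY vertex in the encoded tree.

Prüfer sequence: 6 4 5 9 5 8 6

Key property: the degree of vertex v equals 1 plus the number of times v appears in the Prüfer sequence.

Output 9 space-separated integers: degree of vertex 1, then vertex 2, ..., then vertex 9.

Answer: 1 1 1 2 3 3 1 2 2

Derivation:
p_1 = 6: count[6] becomes 1
p_2 = 4: count[4] becomes 1
p_3 = 5: count[5] becomes 1
p_4 = 9: count[9] becomes 1
p_5 = 5: count[5] becomes 2
p_6 = 8: count[8] becomes 1
p_7 = 6: count[6] becomes 2
Degrees (1 + count): deg[1]=1+0=1, deg[2]=1+0=1, deg[3]=1+0=1, deg[4]=1+1=2, deg[5]=1+2=3, deg[6]=1+2=3, deg[7]=1+0=1, deg[8]=1+1=2, deg[9]=1+1=2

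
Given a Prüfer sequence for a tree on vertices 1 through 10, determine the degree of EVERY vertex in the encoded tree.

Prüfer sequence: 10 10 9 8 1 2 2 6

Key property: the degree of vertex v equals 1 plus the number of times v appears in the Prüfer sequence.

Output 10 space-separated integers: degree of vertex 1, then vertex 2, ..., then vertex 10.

Answer: 2 3 1 1 1 2 1 2 2 3

Derivation:
p_1 = 10: count[10] becomes 1
p_2 = 10: count[10] becomes 2
p_3 = 9: count[9] becomes 1
p_4 = 8: count[8] becomes 1
p_5 = 1: count[1] becomes 1
p_6 = 2: count[2] becomes 1
p_7 = 2: count[2] becomes 2
p_8 = 6: count[6] becomes 1
Degrees (1 + count): deg[1]=1+1=2, deg[2]=1+2=3, deg[3]=1+0=1, deg[4]=1+0=1, deg[5]=1+0=1, deg[6]=1+1=2, deg[7]=1+0=1, deg[8]=1+1=2, deg[9]=1+1=2, deg[10]=1+2=3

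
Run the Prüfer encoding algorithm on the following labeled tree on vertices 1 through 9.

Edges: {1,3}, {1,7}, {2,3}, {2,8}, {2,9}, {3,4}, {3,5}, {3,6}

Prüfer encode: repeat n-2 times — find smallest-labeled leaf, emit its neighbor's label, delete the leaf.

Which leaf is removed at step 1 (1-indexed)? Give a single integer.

Step 1: current leaves = {4,5,6,7,8,9}. Remove leaf 4 (neighbor: 3).

Answer: 4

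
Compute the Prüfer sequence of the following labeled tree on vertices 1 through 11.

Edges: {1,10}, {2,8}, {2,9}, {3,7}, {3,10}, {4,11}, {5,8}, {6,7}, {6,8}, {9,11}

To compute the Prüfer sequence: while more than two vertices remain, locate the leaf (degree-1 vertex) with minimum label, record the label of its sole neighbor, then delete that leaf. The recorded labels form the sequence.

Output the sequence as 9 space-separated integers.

Step 1: leaves = {1,4,5}. Remove smallest leaf 1, emit neighbor 10.
Step 2: leaves = {4,5,10}. Remove smallest leaf 4, emit neighbor 11.
Step 3: leaves = {5,10,11}. Remove smallest leaf 5, emit neighbor 8.
Step 4: leaves = {10,11}. Remove smallest leaf 10, emit neighbor 3.
Step 5: leaves = {3,11}. Remove smallest leaf 3, emit neighbor 7.
Step 6: leaves = {7,11}. Remove smallest leaf 7, emit neighbor 6.
Step 7: leaves = {6,11}. Remove smallest leaf 6, emit neighbor 8.
Step 8: leaves = {8,11}. Remove smallest leaf 8, emit neighbor 2.
Step 9: leaves = {2,11}. Remove smallest leaf 2, emit neighbor 9.
Done: 2 vertices remain (9, 11). Sequence = [10 11 8 3 7 6 8 2 9]

Answer: 10 11 8 3 7 6 8 2 9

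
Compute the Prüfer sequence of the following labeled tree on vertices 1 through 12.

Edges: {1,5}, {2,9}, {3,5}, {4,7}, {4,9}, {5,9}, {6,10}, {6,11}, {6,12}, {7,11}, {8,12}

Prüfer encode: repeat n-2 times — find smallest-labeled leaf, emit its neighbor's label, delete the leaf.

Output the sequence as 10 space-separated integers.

Step 1: leaves = {1,2,3,8,10}. Remove smallest leaf 1, emit neighbor 5.
Step 2: leaves = {2,3,8,10}. Remove smallest leaf 2, emit neighbor 9.
Step 3: leaves = {3,8,10}. Remove smallest leaf 3, emit neighbor 5.
Step 4: leaves = {5,8,10}. Remove smallest leaf 5, emit neighbor 9.
Step 5: leaves = {8,9,10}. Remove smallest leaf 8, emit neighbor 12.
Step 6: leaves = {9,10,12}. Remove smallest leaf 9, emit neighbor 4.
Step 7: leaves = {4,10,12}. Remove smallest leaf 4, emit neighbor 7.
Step 8: leaves = {7,10,12}. Remove smallest leaf 7, emit neighbor 11.
Step 9: leaves = {10,11,12}. Remove smallest leaf 10, emit neighbor 6.
Step 10: leaves = {11,12}. Remove smallest leaf 11, emit neighbor 6.
Done: 2 vertices remain (6, 12). Sequence = [5 9 5 9 12 4 7 11 6 6]

Answer: 5 9 5 9 12 4 7 11 6 6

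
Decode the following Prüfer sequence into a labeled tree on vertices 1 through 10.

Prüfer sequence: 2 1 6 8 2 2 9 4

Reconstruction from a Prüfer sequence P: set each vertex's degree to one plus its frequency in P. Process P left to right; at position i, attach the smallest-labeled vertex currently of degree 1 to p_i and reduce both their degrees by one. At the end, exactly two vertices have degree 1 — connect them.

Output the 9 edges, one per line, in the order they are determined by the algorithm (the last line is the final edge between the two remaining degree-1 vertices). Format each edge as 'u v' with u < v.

Initial degrees: {1:2, 2:4, 3:1, 4:2, 5:1, 6:2, 7:1, 8:2, 9:2, 10:1}
Step 1: smallest deg-1 vertex = 3, p_1 = 2. Add edge {2,3}. Now deg[3]=0, deg[2]=3.
Step 2: smallest deg-1 vertex = 5, p_2 = 1. Add edge {1,5}. Now deg[5]=0, deg[1]=1.
Step 3: smallest deg-1 vertex = 1, p_3 = 6. Add edge {1,6}. Now deg[1]=0, deg[6]=1.
Step 4: smallest deg-1 vertex = 6, p_4 = 8. Add edge {6,8}. Now deg[6]=0, deg[8]=1.
Step 5: smallest deg-1 vertex = 7, p_5 = 2. Add edge {2,7}. Now deg[7]=0, deg[2]=2.
Step 6: smallest deg-1 vertex = 8, p_6 = 2. Add edge {2,8}. Now deg[8]=0, deg[2]=1.
Step 7: smallest deg-1 vertex = 2, p_7 = 9. Add edge {2,9}. Now deg[2]=0, deg[9]=1.
Step 8: smallest deg-1 vertex = 9, p_8 = 4. Add edge {4,9}. Now deg[9]=0, deg[4]=1.
Final: two remaining deg-1 vertices are 4, 10. Add edge {4,10}.

Answer: 2 3
1 5
1 6
6 8
2 7
2 8
2 9
4 9
4 10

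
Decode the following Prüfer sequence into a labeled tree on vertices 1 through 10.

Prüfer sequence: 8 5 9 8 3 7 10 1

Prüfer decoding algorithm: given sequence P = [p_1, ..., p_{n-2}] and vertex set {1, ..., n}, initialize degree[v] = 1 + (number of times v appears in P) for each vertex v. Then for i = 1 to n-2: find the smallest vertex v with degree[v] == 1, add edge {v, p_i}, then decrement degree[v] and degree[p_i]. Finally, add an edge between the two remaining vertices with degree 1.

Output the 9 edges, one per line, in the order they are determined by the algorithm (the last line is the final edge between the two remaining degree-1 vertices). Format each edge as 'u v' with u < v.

Answer: 2 8
4 5
5 9
6 8
3 8
3 7
7 10
1 9
1 10

Derivation:
Initial degrees: {1:2, 2:1, 3:2, 4:1, 5:2, 6:1, 7:2, 8:3, 9:2, 10:2}
Step 1: smallest deg-1 vertex = 2, p_1 = 8. Add edge {2,8}. Now deg[2]=0, deg[8]=2.
Step 2: smallest deg-1 vertex = 4, p_2 = 5. Add edge {4,5}. Now deg[4]=0, deg[5]=1.
Step 3: smallest deg-1 vertex = 5, p_3 = 9. Add edge {5,9}. Now deg[5]=0, deg[9]=1.
Step 4: smallest deg-1 vertex = 6, p_4 = 8. Add edge {6,8}. Now deg[6]=0, deg[8]=1.
Step 5: smallest deg-1 vertex = 8, p_5 = 3. Add edge {3,8}. Now deg[8]=0, deg[3]=1.
Step 6: smallest deg-1 vertex = 3, p_6 = 7. Add edge {3,7}. Now deg[3]=0, deg[7]=1.
Step 7: smallest deg-1 vertex = 7, p_7 = 10. Add edge {7,10}. Now deg[7]=0, deg[10]=1.
Step 8: smallest deg-1 vertex = 9, p_8 = 1. Add edge {1,9}. Now deg[9]=0, deg[1]=1.
Final: two remaining deg-1 vertices are 1, 10. Add edge {1,10}.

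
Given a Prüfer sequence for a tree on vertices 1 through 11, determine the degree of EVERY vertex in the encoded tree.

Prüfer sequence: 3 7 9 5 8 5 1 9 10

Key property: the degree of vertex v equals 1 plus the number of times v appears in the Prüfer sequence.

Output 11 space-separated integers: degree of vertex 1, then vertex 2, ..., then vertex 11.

p_1 = 3: count[3] becomes 1
p_2 = 7: count[7] becomes 1
p_3 = 9: count[9] becomes 1
p_4 = 5: count[5] becomes 1
p_5 = 8: count[8] becomes 1
p_6 = 5: count[5] becomes 2
p_7 = 1: count[1] becomes 1
p_8 = 9: count[9] becomes 2
p_9 = 10: count[10] becomes 1
Degrees (1 + count): deg[1]=1+1=2, deg[2]=1+0=1, deg[3]=1+1=2, deg[4]=1+0=1, deg[5]=1+2=3, deg[6]=1+0=1, deg[7]=1+1=2, deg[8]=1+1=2, deg[9]=1+2=3, deg[10]=1+1=2, deg[11]=1+0=1

Answer: 2 1 2 1 3 1 2 2 3 2 1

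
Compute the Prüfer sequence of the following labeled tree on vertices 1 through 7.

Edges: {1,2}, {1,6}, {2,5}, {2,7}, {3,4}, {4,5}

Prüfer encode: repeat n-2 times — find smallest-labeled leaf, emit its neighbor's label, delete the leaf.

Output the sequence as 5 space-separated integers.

Answer: 4 5 2 1 2

Derivation:
Step 1: leaves = {3,6,7}. Remove smallest leaf 3, emit neighbor 4.
Step 2: leaves = {4,6,7}. Remove smallest leaf 4, emit neighbor 5.
Step 3: leaves = {5,6,7}. Remove smallest leaf 5, emit neighbor 2.
Step 4: leaves = {6,7}. Remove smallest leaf 6, emit neighbor 1.
Step 5: leaves = {1,7}. Remove smallest leaf 1, emit neighbor 2.
Done: 2 vertices remain (2, 7). Sequence = [4 5 2 1 2]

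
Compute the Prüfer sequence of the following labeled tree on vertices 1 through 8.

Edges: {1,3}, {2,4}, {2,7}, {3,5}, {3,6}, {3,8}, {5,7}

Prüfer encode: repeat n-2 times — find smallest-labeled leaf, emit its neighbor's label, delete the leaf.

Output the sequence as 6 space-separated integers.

Step 1: leaves = {1,4,6,8}. Remove smallest leaf 1, emit neighbor 3.
Step 2: leaves = {4,6,8}. Remove smallest leaf 4, emit neighbor 2.
Step 3: leaves = {2,6,8}. Remove smallest leaf 2, emit neighbor 7.
Step 4: leaves = {6,7,8}. Remove smallest leaf 6, emit neighbor 3.
Step 5: leaves = {7,8}. Remove smallest leaf 7, emit neighbor 5.
Step 6: leaves = {5,8}. Remove smallest leaf 5, emit neighbor 3.
Done: 2 vertices remain (3, 8). Sequence = [3 2 7 3 5 3]

Answer: 3 2 7 3 5 3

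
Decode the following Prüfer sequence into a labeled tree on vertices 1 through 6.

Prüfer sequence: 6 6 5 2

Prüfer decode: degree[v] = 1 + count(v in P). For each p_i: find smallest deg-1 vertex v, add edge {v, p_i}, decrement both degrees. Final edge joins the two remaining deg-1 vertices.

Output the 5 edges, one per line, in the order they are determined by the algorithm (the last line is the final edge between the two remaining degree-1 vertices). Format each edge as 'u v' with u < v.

Initial degrees: {1:1, 2:2, 3:1, 4:1, 5:2, 6:3}
Step 1: smallest deg-1 vertex = 1, p_1 = 6. Add edge {1,6}. Now deg[1]=0, deg[6]=2.
Step 2: smallest deg-1 vertex = 3, p_2 = 6. Add edge {3,6}. Now deg[3]=0, deg[6]=1.
Step 3: smallest deg-1 vertex = 4, p_3 = 5. Add edge {4,5}. Now deg[4]=0, deg[5]=1.
Step 4: smallest deg-1 vertex = 5, p_4 = 2. Add edge {2,5}. Now deg[5]=0, deg[2]=1.
Final: two remaining deg-1 vertices are 2, 6. Add edge {2,6}.

Answer: 1 6
3 6
4 5
2 5
2 6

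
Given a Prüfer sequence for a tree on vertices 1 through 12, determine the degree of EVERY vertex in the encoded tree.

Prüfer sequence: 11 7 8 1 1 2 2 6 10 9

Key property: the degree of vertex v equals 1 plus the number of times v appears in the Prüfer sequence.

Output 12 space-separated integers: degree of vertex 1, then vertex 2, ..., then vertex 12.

Answer: 3 3 1 1 1 2 2 2 2 2 2 1

Derivation:
p_1 = 11: count[11] becomes 1
p_2 = 7: count[7] becomes 1
p_3 = 8: count[8] becomes 1
p_4 = 1: count[1] becomes 1
p_5 = 1: count[1] becomes 2
p_6 = 2: count[2] becomes 1
p_7 = 2: count[2] becomes 2
p_8 = 6: count[6] becomes 1
p_9 = 10: count[10] becomes 1
p_10 = 9: count[9] becomes 1
Degrees (1 + count): deg[1]=1+2=3, deg[2]=1+2=3, deg[3]=1+0=1, deg[4]=1+0=1, deg[5]=1+0=1, deg[6]=1+1=2, deg[7]=1+1=2, deg[8]=1+1=2, deg[9]=1+1=2, deg[10]=1+1=2, deg[11]=1+1=2, deg[12]=1+0=1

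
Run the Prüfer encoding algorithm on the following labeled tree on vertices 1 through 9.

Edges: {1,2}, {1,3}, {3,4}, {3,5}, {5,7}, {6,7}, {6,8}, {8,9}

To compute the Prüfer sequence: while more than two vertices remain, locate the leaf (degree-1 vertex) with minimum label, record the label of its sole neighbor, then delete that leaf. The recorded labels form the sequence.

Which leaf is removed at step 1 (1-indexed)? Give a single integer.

Answer: 2

Derivation:
Step 1: current leaves = {2,4,9}. Remove leaf 2 (neighbor: 1).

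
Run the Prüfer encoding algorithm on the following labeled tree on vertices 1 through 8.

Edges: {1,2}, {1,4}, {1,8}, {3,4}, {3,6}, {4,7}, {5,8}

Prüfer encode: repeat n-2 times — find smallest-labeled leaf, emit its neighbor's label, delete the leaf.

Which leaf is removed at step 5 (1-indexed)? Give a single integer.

Step 1: current leaves = {2,5,6,7}. Remove leaf 2 (neighbor: 1).
Step 2: current leaves = {5,6,7}. Remove leaf 5 (neighbor: 8).
Step 3: current leaves = {6,7,8}. Remove leaf 6 (neighbor: 3).
Step 4: current leaves = {3,7,8}. Remove leaf 3 (neighbor: 4).
Step 5: current leaves = {7,8}. Remove leaf 7 (neighbor: 4).

Answer: 7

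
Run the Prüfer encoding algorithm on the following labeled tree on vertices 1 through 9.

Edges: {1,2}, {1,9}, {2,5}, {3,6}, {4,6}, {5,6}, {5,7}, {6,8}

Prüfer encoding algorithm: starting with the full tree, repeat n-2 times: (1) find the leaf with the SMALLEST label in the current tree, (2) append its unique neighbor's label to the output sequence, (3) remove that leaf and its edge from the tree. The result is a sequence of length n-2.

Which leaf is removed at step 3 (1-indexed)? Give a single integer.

Answer: 7

Derivation:
Step 1: current leaves = {3,4,7,8,9}. Remove leaf 3 (neighbor: 6).
Step 2: current leaves = {4,7,8,9}. Remove leaf 4 (neighbor: 6).
Step 3: current leaves = {7,8,9}. Remove leaf 7 (neighbor: 5).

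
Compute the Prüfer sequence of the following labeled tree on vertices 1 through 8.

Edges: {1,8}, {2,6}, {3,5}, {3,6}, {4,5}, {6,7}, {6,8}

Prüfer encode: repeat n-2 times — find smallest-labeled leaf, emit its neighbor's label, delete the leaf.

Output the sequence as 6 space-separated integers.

Answer: 8 6 5 3 6 6

Derivation:
Step 1: leaves = {1,2,4,7}. Remove smallest leaf 1, emit neighbor 8.
Step 2: leaves = {2,4,7,8}. Remove smallest leaf 2, emit neighbor 6.
Step 3: leaves = {4,7,8}. Remove smallest leaf 4, emit neighbor 5.
Step 4: leaves = {5,7,8}. Remove smallest leaf 5, emit neighbor 3.
Step 5: leaves = {3,7,8}. Remove smallest leaf 3, emit neighbor 6.
Step 6: leaves = {7,8}. Remove smallest leaf 7, emit neighbor 6.
Done: 2 vertices remain (6, 8). Sequence = [8 6 5 3 6 6]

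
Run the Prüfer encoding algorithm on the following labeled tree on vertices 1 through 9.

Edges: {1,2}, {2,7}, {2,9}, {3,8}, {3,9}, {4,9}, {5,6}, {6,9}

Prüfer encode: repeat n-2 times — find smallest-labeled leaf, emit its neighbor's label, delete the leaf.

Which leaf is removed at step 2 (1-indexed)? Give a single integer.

Answer: 4

Derivation:
Step 1: current leaves = {1,4,5,7,8}. Remove leaf 1 (neighbor: 2).
Step 2: current leaves = {4,5,7,8}. Remove leaf 4 (neighbor: 9).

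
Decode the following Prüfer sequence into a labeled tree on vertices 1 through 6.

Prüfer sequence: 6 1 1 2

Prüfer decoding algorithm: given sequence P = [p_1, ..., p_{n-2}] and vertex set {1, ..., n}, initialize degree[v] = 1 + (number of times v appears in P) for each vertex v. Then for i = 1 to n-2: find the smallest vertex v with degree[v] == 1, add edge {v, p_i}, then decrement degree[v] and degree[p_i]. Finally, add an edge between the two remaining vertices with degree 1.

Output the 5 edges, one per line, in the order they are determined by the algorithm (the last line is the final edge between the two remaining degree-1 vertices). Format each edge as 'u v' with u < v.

Answer: 3 6
1 4
1 5
1 2
2 6

Derivation:
Initial degrees: {1:3, 2:2, 3:1, 4:1, 5:1, 6:2}
Step 1: smallest deg-1 vertex = 3, p_1 = 6. Add edge {3,6}. Now deg[3]=0, deg[6]=1.
Step 2: smallest deg-1 vertex = 4, p_2 = 1. Add edge {1,4}. Now deg[4]=0, deg[1]=2.
Step 3: smallest deg-1 vertex = 5, p_3 = 1. Add edge {1,5}. Now deg[5]=0, deg[1]=1.
Step 4: smallest deg-1 vertex = 1, p_4 = 2. Add edge {1,2}. Now deg[1]=0, deg[2]=1.
Final: two remaining deg-1 vertices are 2, 6. Add edge {2,6}.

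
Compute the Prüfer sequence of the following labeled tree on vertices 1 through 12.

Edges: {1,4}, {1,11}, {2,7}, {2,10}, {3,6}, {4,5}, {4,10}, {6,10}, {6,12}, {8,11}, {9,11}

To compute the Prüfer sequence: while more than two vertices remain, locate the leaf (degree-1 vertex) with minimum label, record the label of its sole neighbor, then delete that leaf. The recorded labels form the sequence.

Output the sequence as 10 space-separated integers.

Step 1: leaves = {3,5,7,8,9,12}. Remove smallest leaf 3, emit neighbor 6.
Step 2: leaves = {5,7,8,9,12}. Remove smallest leaf 5, emit neighbor 4.
Step 3: leaves = {7,8,9,12}. Remove smallest leaf 7, emit neighbor 2.
Step 4: leaves = {2,8,9,12}. Remove smallest leaf 2, emit neighbor 10.
Step 5: leaves = {8,9,12}. Remove smallest leaf 8, emit neighbor 11.
Step 6: leaves = {9,12}. Remove smallest leaf 9, emit neighbor 11.
Step 7: leaves = {11,12}. Remove smallest leaf 11, emit neighbor 1.
Step 8: leaves = {1,12}. Remove smallest leaf 1, emit neighbor 4.
Step 9: leaves = {4,12}. Remove smallest leaf 4, emit neighbor 10.
Step 10: leaves = {10,12}. Remove smallest leaf 10, emit neighbor 6.
Done: 2 vertices remain (6, 12). Sequence = [6 4 2 10 11 11 1 4 10 6]

Answer: 6 4 2 10 11 11 1 4 10 6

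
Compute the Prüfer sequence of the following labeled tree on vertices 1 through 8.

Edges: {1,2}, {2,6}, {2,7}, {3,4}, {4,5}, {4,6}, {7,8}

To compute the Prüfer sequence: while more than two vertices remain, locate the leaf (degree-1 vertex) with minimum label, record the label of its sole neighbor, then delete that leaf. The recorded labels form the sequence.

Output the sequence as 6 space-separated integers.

Answer: 2 4 4 6 2 7

Derivation:
Step 1: leaves = {1,3,5,8}. Remove smallest leaf 1, emit neighbor 2.
Step 2: leaves = {3,5,8}. Remove smallest leaf 3, emit neighbor 4.
Step 3: leaves = {5,8}. Remove smallest leaf 5, emit neighbor 4.
Step 4: leaves = {4,8}. Remove smallest leaf 4, emit neighbor 6.
Step 5: leaves = {6,8}. Remove smallest leaf 6, emit neighbor 2.
Step 6: leaves = {2,8}. Remove smallest leaf 2, emit neighbor 7.
Done: 2 vertices remain (7, 8). Sequence = [2 4 4 6 2 7]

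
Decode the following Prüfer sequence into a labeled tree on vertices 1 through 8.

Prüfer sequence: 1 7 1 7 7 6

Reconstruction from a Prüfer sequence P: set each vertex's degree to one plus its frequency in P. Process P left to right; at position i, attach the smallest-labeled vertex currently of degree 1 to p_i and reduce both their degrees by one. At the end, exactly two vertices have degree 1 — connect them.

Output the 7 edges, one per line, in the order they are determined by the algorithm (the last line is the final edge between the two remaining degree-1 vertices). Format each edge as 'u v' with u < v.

Answer: 1 2
3 7
1 4
1 7
5 7
6 7
6 8

Derivation:
Initial degrees: {1:3, 2:1, 3:1, 4:1, 5:1, 6:2, 7:4, 8:1}
Step 1: smallest deg-1 vertex = 2, p_1 = 1. Add edge {1,2}. Now deg[2]=0, deg[1]=2.
Step 2: smallest deg-1 vertex = 3, p_2 = 7. Add edge {3,7}. Now deg[3]=0, deg[7]=3.
Step 3: smallest deg-1 vertex = 4, p_3 = 1. Add edge {1,4}. Now deg[4]=0, deg[1]=1.
Step 4: smallest deg-1 vertex = 1, p_4 = 7. Add edge {1,7}. Now deg[1]=0, deg[7]=2.
Step 5: smallest deg-1 vertex = 5, p_5 = 7. Add edge {5,7}. Now deg[5]=0, deg[7]=1.
Step 6: smallest deg-1 vertex = 7, p_6 = 6. Add edge {6,7}. Now deg[7]=0, deg[6]=1.
Final: two remaining deg-1 vertices are 6, 8. Add edge {6,8}.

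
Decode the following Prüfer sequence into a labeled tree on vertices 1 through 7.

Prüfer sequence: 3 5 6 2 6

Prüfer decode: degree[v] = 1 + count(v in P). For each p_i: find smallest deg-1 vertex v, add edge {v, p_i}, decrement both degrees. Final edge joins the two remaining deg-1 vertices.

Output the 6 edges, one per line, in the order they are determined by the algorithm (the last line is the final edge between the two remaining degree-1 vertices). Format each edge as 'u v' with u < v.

Initial degrees: {1:1, 2:2, 3:2, 4:1, 5:2, 6:3, 7:1}
Step 1: smallest deg-1 vertex = 1, p_1 = 3. Add edge {1,3}. Now deg[1]=0, deg[3]=1.
Step 2: smallest deg-1 vertex = 3, p_2 = 5. Add edge {3,5}. Now deg[3]=0, deg[5]=1.
Step 3: smallest deg-1 vertex = 4, p_3 = 6. Add edge {4,6}. Now deg[4]=0, deg[6]=2.
Step 4: smallest deg-1 vertex = 5, p_4 = 2. Add edge {2,5}. Now deg[5]=0, deg[2]=1.
Step 5: smallest deg-1 vertex = 2, p_5 = 6. Add edge {2,6}. Now deg[2]=0, deg[6]=1.
Final: two remaining deg-1 vertices are 6, 7. Add edge {6,7}.

Answer: 1 3
3 5
4 6
2 5
2 6
6 7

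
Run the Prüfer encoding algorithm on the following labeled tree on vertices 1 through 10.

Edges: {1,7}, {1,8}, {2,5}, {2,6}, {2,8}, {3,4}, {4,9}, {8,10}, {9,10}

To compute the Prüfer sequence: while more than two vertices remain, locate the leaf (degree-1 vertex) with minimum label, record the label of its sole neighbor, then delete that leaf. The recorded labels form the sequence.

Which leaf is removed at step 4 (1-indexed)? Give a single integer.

Step 1: current leaves = {3,5,6,7}. Remove leaf 3 (neighbor: 4).
Step 2: current leaves = {4,5,6,7}. Remove leaf 4 (neighbor: 9).
Step 3: current leaves = {5,6,7,9}. Remove leaf 5 (neighbor: 2).
Step 4: current leaves = {6,7,9}. Remove leaf 6 (neighbor: 2).

Answer: 6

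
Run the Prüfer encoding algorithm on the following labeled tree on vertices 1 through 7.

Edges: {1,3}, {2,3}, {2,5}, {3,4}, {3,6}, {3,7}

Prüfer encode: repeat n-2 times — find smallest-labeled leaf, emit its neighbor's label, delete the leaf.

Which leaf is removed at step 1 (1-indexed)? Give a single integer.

Step 1: current leaves = {1,4,5,6,7}. Remove leaf 1 (neighbor: 3).

Answer: 1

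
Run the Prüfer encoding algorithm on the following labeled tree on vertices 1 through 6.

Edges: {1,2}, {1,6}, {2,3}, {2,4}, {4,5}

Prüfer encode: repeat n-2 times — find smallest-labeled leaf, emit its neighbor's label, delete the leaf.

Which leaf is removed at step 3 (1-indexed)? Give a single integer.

Step 1: current leaves = {3,5,6}. Remove leaf 3 (neighbor: 2).
Step 2: current leaves = {5,6}. Remove leaf 5 (neighbor: 4).
Step 3: current leaves = {4,6}. Remove leaf 4 (neighbor: 2).

Answer: 4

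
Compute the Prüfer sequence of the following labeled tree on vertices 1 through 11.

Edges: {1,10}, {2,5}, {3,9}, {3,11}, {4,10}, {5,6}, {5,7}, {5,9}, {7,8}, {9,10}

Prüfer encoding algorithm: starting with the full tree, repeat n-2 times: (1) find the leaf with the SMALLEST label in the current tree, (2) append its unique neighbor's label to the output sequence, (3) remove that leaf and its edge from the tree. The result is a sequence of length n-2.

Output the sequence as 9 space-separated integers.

Step 1: leaves = {1,2,4,6,8,11}. Remove smallest leaf 1, emit neighbor 10.
Step 2: leaves = {2,4,6,8,11}. Remove smallest leaf 2, emit neighbor 5.
Step 3: leaves = {4,6,8,11}. Remove smallest leaf 4, emit neighbor 10.
Step 4: leaves = {6,8,10,11}. Remove smallest leaf 6, emit neighbor 5.
Step 5: leaves = {8,10,11}. Remove smallest leaf 8, emit neighbor 7.
Step 6: leaves = {7,10,11}. Remove smallest leaf 7, emit neighbor 5.
Step 7: leaves = {5,10,11}. Remove smallest leaf 5, emit neighbor 9.
Step 8: leaves = {10,11}. Remove smallest leaf 10, emit neighbor 9.
Step 9: leaves = {9,11}. Remove smallest leaf 9, emit neighbor 3.
Done: 2 vertices remain (3, 11). Sequence = [10 5 10 5 7 5 9 9 3]

Answer: 10 5 10 5 7 5 9 9 3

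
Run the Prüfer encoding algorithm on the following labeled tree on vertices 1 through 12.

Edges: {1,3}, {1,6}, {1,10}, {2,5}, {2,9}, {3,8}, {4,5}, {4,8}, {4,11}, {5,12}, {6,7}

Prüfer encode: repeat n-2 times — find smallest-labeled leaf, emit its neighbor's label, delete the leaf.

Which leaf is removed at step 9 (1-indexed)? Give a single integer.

Step 1: current leaves = {7,9,10,11,12}. Remove leaf 7 (neighbor: 6).
Step 2: current leaves = {6,9,10,11,12}. Remove leaf 6 (neighbor: 1).
Step 3: current leaves = {9,10,11,12}. Remove leaf 9 (neighbor: 2).
Step 4: current leaves = {2,10,11,12}. Remove leaf 2 (neighbor: 5).
Step 5: current leaves = {10,11,12}. Remove leaf 10 (neighbor: 1).
Step 6: current leaves = {1,11,12}. Remove leaf 1 (neighbor: 3).
Step 7: current leaves = {3,11,12}. Remove leaf 3 (neighbor: 8).
Step 8: current leaves = {8,11,12}. Remove leaf 8 (neighbor: 4).
Step 9: current leaves = {11,12}. Remove leaf 11 (neighbor: 4).

Answer: 11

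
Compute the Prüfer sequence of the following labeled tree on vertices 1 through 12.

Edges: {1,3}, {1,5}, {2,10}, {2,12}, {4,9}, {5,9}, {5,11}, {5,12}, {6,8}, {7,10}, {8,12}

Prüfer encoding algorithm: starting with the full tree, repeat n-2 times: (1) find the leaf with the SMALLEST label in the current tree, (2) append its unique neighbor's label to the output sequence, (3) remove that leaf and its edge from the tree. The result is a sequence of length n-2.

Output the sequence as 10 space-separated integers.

Answer: 1 5 9 8 10 12 5 2 12 5

Derivation:
Step 1: leaves = {3,4,6,7,11}. Remove smallest leaf 3, emit neighbor 1.
Step 2: leaves = {1,4,6,7,11}. Remove smallest leaf 1, emit neighbor 5.
Step 3: leaves = {4,6,7,11}. Remove smallest leaf 4, emit neighbor 9.
Step 4: leaves = {6,7,9,11}. Remove smallest leaf 6, emit neighbor 8.
Step 5: leaves = {7,8,9,11}. Remove smallest leaf 7, emit neighbor 10.
Step 6: leaves = {8,9,10,11}. Remove smallest leaf 8, emit neighbor 12.
Step 7: leaves = {9,10,11}. Remove smallest leaf 9, emit neighbor 5.
Step 8: leaves = {10,11}. Remove smallest leaf 10, emit neighbor 2.
Step 9: leaves = {2,11}. Remove smallest leaf 2, emit neighbor 12.
Step 10: leaves = {11,12}. Remove smallest leaf 11, emit neighbor 5.
Done: 2 vertices remain (5, 12). Sequence = [1 5 9 8 10 12 5 2 12 5]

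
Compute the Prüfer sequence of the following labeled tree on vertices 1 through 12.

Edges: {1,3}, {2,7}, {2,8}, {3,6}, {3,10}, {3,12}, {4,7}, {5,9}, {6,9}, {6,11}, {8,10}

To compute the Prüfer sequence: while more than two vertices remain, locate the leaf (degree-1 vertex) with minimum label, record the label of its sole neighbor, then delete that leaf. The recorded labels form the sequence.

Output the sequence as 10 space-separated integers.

Step 1: leaves = {1,4,5,11,12}. Remove smallest leaf 1, emit neighbor 3.
Step 2: leaves = {4,5,11,12}. Remove smallest leaf 4, emit neighbor 7.
Step 3: leaves = {5,7,11,12}. Remove smallest leaf 5, emit neighbor 9.
Step 4: leaves = {7,9,11,12}. Remove smallest leaf 7, emit neighbor 2.
Step 5: leaves = {2,9,11,12}. Remove smallest leaf 2, emit neighbor 8.
Step 6: leaves = {8,9,11,12}. Remove smallest leaf 8, emit neighbor 10.
Step 7: leaves = {9,10,11,12}. Remove smallest leaf 9, emit neighbor 6.
Step 8: leaves = {10,11,12}. Remove smallest leaf 10, emit neighbor 3.
Step 9: leaves = {11,12}. Remove smallest leaf 11, emit neighbor 6.
Step 10: leaves = {6,12}. Remove smallest leaf 6, emit neighbor 3.
Done: 2 vertices remain (3, 12). Sequence = [3 7 9 2 8 10 6 3 6 3]

Answer: 3 7 9 2 8 10 6 3 6 3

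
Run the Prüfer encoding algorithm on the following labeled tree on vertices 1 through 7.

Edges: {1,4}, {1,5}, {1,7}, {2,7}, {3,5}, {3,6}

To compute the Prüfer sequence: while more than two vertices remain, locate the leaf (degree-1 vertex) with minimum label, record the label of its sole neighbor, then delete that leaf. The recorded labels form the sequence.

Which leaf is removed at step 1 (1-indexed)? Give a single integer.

Step 1: current leaves = {2,4,6}. Remove leaf 2 (neighbor: 7).

Answer: 2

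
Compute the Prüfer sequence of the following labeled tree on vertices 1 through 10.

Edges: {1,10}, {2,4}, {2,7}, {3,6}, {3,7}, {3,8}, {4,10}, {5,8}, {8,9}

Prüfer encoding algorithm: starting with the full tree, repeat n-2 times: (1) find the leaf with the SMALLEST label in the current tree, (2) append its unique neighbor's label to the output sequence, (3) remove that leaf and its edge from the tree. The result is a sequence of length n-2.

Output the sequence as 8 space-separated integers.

Answer: 10 8 3 8 3 7 2 4

Derivation:
Step 1: leaves = {1,5,6,9}. Remove smallest leaf 1, emit neighbor 10.
Step 2: leaves = {5,6,9,10}. Remove smallest leaf 5, emit neighbor 8.
Step 3: leaves = {6,9,10}. Remove smallest leaf 6, emit neighbor 3.
Step 4: leaves = {9,10}. Remove smallest leaf 9, emit neighbor 8.
Step 5: leaves = {8,10}. Remove smallest leaf 8, emit neighbor 3.
Step 6: leaves = {3,10}. Remove smallest leaf 3, emit neighbor 7.
Step 7: leaves = {7,10}. Remove smallest leaf 7, emit neighbor 2.
Step 8: leaves = {2,10}. Remove smallest leaf 2, emit neighbor 4.
Done: 2 vertices remain (4, 10). Sequence = [10 8 3 8 3 7 2 4]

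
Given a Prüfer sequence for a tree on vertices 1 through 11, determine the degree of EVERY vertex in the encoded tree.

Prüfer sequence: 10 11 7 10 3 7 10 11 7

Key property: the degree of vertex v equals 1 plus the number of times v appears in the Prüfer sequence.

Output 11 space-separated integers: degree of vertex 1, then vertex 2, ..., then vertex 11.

Answer: 1 1 2 1 1 1 4 1 1 4 3

Derivation:
p_1 = 10: count[10] becomes 1
p_2 = 11: count[11] becomes 1
p_3 = 7: count[7] becomes 1
p_4 = 10: count[10] becomes 2
p_5 = 3: count[3] becomes 1
p_6 = 7: count[7] becomes 2
p_7 = 10: count[10] becomes 3
p_8 = 11: count[11] becomes 2
p_9 = 7: count[7] becomes 3
Degrees (1 + count): deg[1]=1+0=1, deg[2]=1+0=1, deg[3]=1+1=2, deg[4]=1+0=1, deg[5]=1+0=1, deg[6]=1+0=1, deg[7]=1+3=4, deg[8]=1+0=1, deg[9]=1+0=1, deg[10]=1+3=4, deg[11]=1+2=3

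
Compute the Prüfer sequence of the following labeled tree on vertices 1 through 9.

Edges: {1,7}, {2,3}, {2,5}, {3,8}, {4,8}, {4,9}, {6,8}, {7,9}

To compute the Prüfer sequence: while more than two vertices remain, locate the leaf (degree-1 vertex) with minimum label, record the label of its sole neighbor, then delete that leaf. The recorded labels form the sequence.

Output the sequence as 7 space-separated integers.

Step 1: leaves = {1,5,6}. Remove smallest leaf 1, emit neighbor 7.
Step 2: leaves = {5,6,7}. Remove smallest leaf 5, emit neighbor 2.
Step 3: leaves = {2,6,7}. Remove smallest leaf 2, emit neighbor 3.
Step 4: leaves = {3,6,7}. Remove smallest leaf 3, emit neighbor 8.
Step 5: leaves = {6,7}. Remove smallest leaf 6, emit neighbor 8.
Step 6: leaves = {7,8}. Remove smallest leaf 7, emit neighbor 9.
Step 7: leaves = {8,9}. Remove smallest leaf 8, emit neighbor 4.
Done: 2 vertices remain (4, 9). Sequence = [7 2 3 8 8 9 4]

Answer: 7 2 3 8 8 9 4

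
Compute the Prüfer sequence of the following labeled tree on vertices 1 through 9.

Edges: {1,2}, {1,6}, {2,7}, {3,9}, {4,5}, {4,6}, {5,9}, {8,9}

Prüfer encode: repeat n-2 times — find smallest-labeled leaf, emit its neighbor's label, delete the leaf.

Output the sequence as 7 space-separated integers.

Answer: 9 2 1 6 4 5 9

Derivation:
Step 1: leaves = {3,7,8}. Remove smallest leaf 3, emit neighbor 9.
Step 2: leaves = {7,8}. Remove smallest leaf 7, emit neighbor 2.
Step 3: leaves = {2,8}. Remove smallest leaf 2, emit neighbor 1.
Step 4: leaves = {1,8}. Remove smallest leaf 1, emit neighbor 6.
Step 5: leaves = {6,8}. Remove smallest leaf 6, emit neighbor 4.
Step 6: leaves = {4,8}. Remove smallest leaf 4, emit neighbor 5.
Step 7: leaves = {5,8}. Remove smallest leaf 5, emit neighbor 9.
Done: 2 vertices remain (8, 9). Sequence = [9 2 1 6 4 5 9]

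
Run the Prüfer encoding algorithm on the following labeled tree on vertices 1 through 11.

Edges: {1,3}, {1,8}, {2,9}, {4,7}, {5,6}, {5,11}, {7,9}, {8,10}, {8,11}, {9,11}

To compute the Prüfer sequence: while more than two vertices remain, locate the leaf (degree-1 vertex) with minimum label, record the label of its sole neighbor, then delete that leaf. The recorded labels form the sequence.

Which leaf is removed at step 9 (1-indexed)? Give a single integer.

Step 1: current leaves = {2,3,4,6,10}. Remove leaf 2 (neighbor: 9).
Step 2: current leaves = {3,4,6,10}. Remove leaf 3 (neighbor: 1).
Step 3: current leaves = {1,4,6,10}. Remove leaf 1 (neighbor: 8).
Step 4: current leaves = {4,6,10}. Remove leaf 4 (neighbor: 7).
Step 5: current leaves = {6,7,10}. Remove leaf 6 (neighbor: 5).
Step 6: current leaves = {5,7,10}. Remove leaf 5 (neighbor: 11).
Step 7: current leaves = {7,10}. Remove leaf 7 (neighbor: 9).
Step 8: current leaves = {9,10}. Remove leaf 9 (neighbor: 11).
Step 9: current leaves = {10,11}. Remove leaf 10 (neighbor: 8).

Answer: 10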